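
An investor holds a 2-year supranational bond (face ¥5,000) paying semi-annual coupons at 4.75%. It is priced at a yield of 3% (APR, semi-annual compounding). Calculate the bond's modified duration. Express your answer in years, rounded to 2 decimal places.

Periodic yield y = 0.015. First find Macaulay duration:
  t   CF        PV=CF/(1+0.015)^t    t·PV
  1       118.75       116.9951       116.9951
  2       118.75       115.2661       230.5322
  3       118.75       113.5626       340.6879
  4     5,118.75     4,822.8055    19,291.2221
  Σ                  5,168.6293    19,979.4373
P = 5,168.6293; Macaulay duration = 19,979.4373 / 5,168.6293 = 3.86552 half-year periods = 1.93276 years.
Modified duration = D_Mac / (1 + y) = 1.93276 / 1.015 = 1.90420 years.

1.90 years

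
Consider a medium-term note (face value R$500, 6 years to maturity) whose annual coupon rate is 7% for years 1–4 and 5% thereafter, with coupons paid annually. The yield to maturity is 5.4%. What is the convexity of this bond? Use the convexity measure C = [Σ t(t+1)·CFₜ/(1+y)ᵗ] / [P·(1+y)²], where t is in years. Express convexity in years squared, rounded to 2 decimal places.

30.58

With y = 0.054:
  t   CF        PV=CF/(1+0.054)^t    t·PV        t(t+1)·PV
  1        35.00        33.2068        33.2068          66.4137
  2        35.00        31.5055        63.0111         189.0332
  3        35.00        29.8914        89.6742         358.6968
  4        35.00        28.3600       113.4398         567.1992
  5        25.00        19.2193        96.0964         576.5782
  6       525.00       382.9267     2,297.5601      16,082.9210
  Σ                    525.1097     2,692.9884      17,840.8420
P = 525.1097.
Convexity = Σ t(t+1)·PV / [P·(1+y)²] = 17,840.8420 / (525.1097 × 1.110916) = 30.58328.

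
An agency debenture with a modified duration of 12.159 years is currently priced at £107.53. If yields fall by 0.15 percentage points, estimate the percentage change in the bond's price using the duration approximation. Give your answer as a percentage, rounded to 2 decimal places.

+1.82%

Duration approximation: ΔP/P ≈ -D_mod · Δy = -12.159 × (-0.0015) = +0.0182385.
As a percentage: +1.82385%.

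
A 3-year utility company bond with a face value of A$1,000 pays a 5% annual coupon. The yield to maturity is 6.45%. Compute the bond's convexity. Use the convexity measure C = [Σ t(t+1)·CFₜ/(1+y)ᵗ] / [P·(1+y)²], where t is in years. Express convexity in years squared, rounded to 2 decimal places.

With y = 0.0645:
  t   CF        PV=CF/(1+0.0645)^t    t·PV        t(t+1)·PV
  1        50.00        46.9704        46.9704          93.9408
  2        50.00        44.1244        88.2488         264.7463
  3     1,050.00       870.4670     2,611.4009      10,445.6038
  Σ                    961.5618     2,746.6201      10,804.2909
P = 961.5618.
Convexity = Σ t(t+1)·PV / [P·(1+y)²] = 10,804.2909 / (961.5618 × 1.133160) = 9.91580.

9.92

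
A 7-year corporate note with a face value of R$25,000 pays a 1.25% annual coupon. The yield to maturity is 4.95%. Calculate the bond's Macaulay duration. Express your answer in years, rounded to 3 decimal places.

6.705 years

Periodic yield y = 0.0495. Discount each cash flow and weight by its year:
  t   CF        PV=CF/(1+0.0495)^t    t·PV
  1       312.50       297.7608       297.7608
  2       312.50       283.7169       567.4337
  3       312.50       270.3353       811.0058
  4       312.50       257.5848     1,030.3392
  5       312.50       245.4357     1,227.1787
  6       312.50       233.8597     1,403.1581
  7    25,312.50    18,049.1993   126,344.3950
  Σ                 19,637.8925   131,681.2714
Price P = Σ PV = 19,637.8925.
Macaulay duration = Σ(t·PV) / P = 131,681.2714 / 19,637.8925 = 6.70547 years.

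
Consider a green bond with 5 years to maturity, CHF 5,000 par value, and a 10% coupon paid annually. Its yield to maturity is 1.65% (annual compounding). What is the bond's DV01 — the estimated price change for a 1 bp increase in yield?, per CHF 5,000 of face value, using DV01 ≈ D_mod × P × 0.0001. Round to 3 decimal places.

CHF 2.961

Periodic yield y = 0.0165.
  t   CF        PV=CF/(1+0.0165)^t    t·PV
  1       500.00       491.8839       491.8839
  2       500.00       483.8996       967.7991
  3       500.00       476.0448     1,428.1345
  4       500.00       468.3176     1,873.2704
  5     5,500.00     5,067.8736    25,339.3680
  Σ                  6,988.0195    30,100.4559
P = 6,988.0195; D_Mac = 4.30744 yrs; D_mod = 4.23752 yrs.
DV01 ≈ 4.23752 × 6,988.0195 × 0.0001 = 2.961186.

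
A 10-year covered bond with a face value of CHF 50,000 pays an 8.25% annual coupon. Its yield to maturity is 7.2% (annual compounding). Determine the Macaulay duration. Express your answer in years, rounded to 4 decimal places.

7.2879 years

Periodic yield y = 0.072. Discount each cash flow and weight by its year:
  t   CF        PV=CF/(1+0.072)^t    t·PV
  1     4,125.00     3,847.9478     3,847.9478
  2     4,125.00     3,589.5035     7,179.0070
  3     4,125.00     3,348.4175    10,045.2524
  4     4,125.00     3,123.5237    12,494.0950
  5     4,125.00     2,913.7348    14,568.6742
  6     4,125.00     2,718.0362    16,308.2174
  7     4,125.00     2,535.4816    17,748.3709
  8     4,125.00     2,365.1880    18,921.5041
  9     4,125.00     2,206.3321    19,856.9889
  10   54,125.00    27,005.3653   270,053.6527
  Σ                 53,653.5305   391,023.7103
Price P = Σ PV = 53,653.5305.
Macaulay duration = Σ(t·PV) / P = 391,023.7103 / 53,653.5305 = 7.28794 years.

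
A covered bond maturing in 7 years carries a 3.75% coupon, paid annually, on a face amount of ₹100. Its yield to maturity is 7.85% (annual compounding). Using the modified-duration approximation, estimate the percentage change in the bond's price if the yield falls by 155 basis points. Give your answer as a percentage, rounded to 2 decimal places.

+8.87%

Periodic yield y = 0.0785. Modified duration first:
  t   CF        PV=CF/(1+0.0785)^t    t·PV
  1         3.75         3.4771         3.4771
  2         3.75         3.2240         6.4479
  3         3.75         2.9893         8.9679
  4         3.75         2.7717        11.0869
  5         3.75         2.5700        12.8499
  6         3.75         2.3829        14.2975
  7       103.75        61.1290       427.9028
  Σ                     78.5439       485.0301
P = 78.5439; D_Mac = 6.17527 yrs; D_mod = 6.17527/(1+0.0785) = 5.72580 yrs.
ΔP/P ≈ -D_mod · Δy = -5.72580 × (-0.0155) = +0.088750 = +8.8750%.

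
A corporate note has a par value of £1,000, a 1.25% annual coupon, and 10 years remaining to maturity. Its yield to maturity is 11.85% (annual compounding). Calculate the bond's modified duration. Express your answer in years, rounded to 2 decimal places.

Periodic yield y = 0.1185. First find Macaulay duration:
  t   CF        PV=CF/(1+0.1185)^t    t·PV
  1        12.50        11.1757        11.1757
  2        12.50         9.9917        19.9833
  3        12.50         8.9331        26.7993
  4        12.50         7.9867        31.9467
  5        12.50         7.1405        35.7026
  6        12.50         6.3840        38.3041
  7        12.50         5.7077        39.9536
  8        12.50         5.1030        40.8237
  9        12.50         4.5623        41.0609
  10    1,012.50       330.3963     3,303.9628
  Σ                    397.3809     3,589.7127
P = 397.3809; Macaulay duration = 3,589.7127 / 397.3809 = 9.03343 years.
Modified duration = D_Mac / (1 + y) = 9.03343 / 1.1185 = 8.07638 years.

8.08 years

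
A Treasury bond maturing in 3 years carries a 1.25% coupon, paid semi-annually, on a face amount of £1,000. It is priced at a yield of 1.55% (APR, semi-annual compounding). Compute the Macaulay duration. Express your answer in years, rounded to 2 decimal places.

Periodic yield y = 0.00775. Discount each cash flow and weight by its period:
  t   CF        PV=CF/(1+0.00775)^t    t·PV
  1         6.25         6.2019         6.2019
  2         6.25         6.1542        12.3085
  3         6.25         6.1069        18.3207
  4         6.25         6.0599        24.2398
  5         6.25         6.0133        30.0667
  6     1,006.25       960.7028     5,764.2167
  Σ                    991.2392     5,855.3544
Price P = Σ PV = 991.2392.
Macaulay duration = Σ(t·PV) / P = 5,855.3544 / 991.2392 = 5.90711 half-year periods.
In years: 5.90711 / 2 = 2.95355 years.

2.95 years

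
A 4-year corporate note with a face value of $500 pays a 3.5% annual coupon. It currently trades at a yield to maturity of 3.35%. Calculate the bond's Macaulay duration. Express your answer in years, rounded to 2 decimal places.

3.80 years

Periodic yield y = 0.0335. Discount each cash flow and weight by its year:
  t   CF        PV=CF/(1+0.0335)^t    t·PV
  1        17.50        16.9328        16.9328
  2        17.50        16.3839        32.7678
  3        17.50        15.8528        47.5585
  4       517.50       453.5952     1,814.3807
  Σ                    502.7646     1,911.6397
Price P = Σ PV = 502.7646.
Macaulay duration = Σ(t·PV) / P = 1,911.6397 / 502.7646 = 3.80226 years.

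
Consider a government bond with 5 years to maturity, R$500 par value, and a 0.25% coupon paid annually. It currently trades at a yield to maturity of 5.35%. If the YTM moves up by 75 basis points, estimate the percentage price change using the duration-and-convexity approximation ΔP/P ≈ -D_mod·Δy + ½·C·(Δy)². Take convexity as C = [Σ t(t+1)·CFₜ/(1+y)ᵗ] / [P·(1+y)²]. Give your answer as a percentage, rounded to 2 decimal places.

-3.46%

With y = 0.0535:
  t   CF        PV=CF/(1+0.0535)^t    t·PV        t(t+1)·PV
  1         1.25         1.1865         1.1865           2.3730
  2         1.25         1.1263         2.2525           6.7576
  3         1.25         1.0691         3.2072          12.8288
  4         1.25         1.0148         4.0591          20.2956
  5       501.25       386.2617     1,931.3087      11,587.8520
  Σ                    390.6584     1,942.0141      11,630.1071
P = 390.6584; D_Mac = 4.97113 yrs; D_mod = 4.71868 yrs; C = 26.82363.
Duration effect: -4.71868 × (+0.0075) = -0.035390
Convexity effect: 0.5 × 26.82363 × (0.0075)² = +0.0007544
ΔP/P ≈ -0.035390 + 0.0007544 = -0.034636 = -3.4636%.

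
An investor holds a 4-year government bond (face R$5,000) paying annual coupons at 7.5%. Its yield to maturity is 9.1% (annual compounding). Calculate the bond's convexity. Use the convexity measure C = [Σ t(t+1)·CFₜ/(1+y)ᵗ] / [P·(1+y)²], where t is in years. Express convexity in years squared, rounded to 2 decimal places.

With y = 0.091:
  t   CF        PV=CF/(1+0.091)^t    t·PV        t(t+1)·PV
  1       375.00       343.7214       343.7214         687.4427
  2       375.00       315.0517       630.1033       1,890.3099
  3       375.00       288.7733       866.3199       3,465.2794
  4     5,375.00     3,793.8440    15,175.3759      75,876.8795
  Σ                  4,741.3903    17,015.5204      81,919.9116
P = 4,741.3903.
Convexity = Σ t(t+1)·PV / [P·(1+y)²] = 81,919.9116 / (4,741.3903 × 1.190281) = 14.51558.

14.52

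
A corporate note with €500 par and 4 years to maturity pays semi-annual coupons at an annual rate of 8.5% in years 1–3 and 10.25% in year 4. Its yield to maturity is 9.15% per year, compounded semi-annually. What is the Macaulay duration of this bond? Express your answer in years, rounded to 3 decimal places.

3.470 years

Periodic yield y = 0.04575. Discount each cash flow and weight by its period:
  t   CF        PV=CF/(1+0.04575)^t    t·PV
  1       21.250        20.3203        20.3203
  2       21.250        19.4314        38.8627
  3       21.250        18.5813        55.7438
  4       21.250        17.7684        71.0735
  5       21.250        16.9910        84.9551
  6       21.250        16.2477        97.4862
  7       25.625        18.7356       131.1495
  8      525.625       367.4963     2,939.9708
  Σ                    495.5720     3,439.5619
Price P = Σ PV = 495.5720.
Macaulay duration = Σ(t·PV) / P = 3,439.5619 / 495.5720 = 6.94059 half-year periods.
In years: 6.94059 / 2 = 3.47029 years.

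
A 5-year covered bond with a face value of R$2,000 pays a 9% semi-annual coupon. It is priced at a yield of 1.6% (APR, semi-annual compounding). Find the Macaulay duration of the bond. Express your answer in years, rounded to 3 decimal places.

Periodic yield y = 0.008. Discount each cash flow and weight by its period:
  t   CF        PV=CF/(1+0.008)^t    t·PV
  1        90.00        89.2857        89.2857
  2        90.00        88.5771       177.1542
  3        90.00        87.8741       263.6223
  4        90.00        87.1767       348.7068
  5        90.00        86.4848       432.4241
  6        90.00        85.7984       514.7906
  7        90.00        85.1175       595.8224
  8        90.00        84.4419       675.5356
  9        90.00        83.7718       753.9460
  10    2,090.00     1,929.9274    19,299.2737
  Σ                  2,708.4554    23,150.5613
Price P = Σ PV = 2,708.4554.
Macaulay duration = Σ(t·PV) / P = 23,150.5613 / 2,708.4554 = 8.54751 half-year periods.
In years: 8.54751 / 2 = 4.27376 years.

4.274 years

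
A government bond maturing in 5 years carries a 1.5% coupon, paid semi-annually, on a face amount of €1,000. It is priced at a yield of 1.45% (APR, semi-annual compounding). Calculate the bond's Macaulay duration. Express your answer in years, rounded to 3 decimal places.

Periodic yield y = 0.00725. Discount each cash flow and weight by its period:
  t   CF        PV=CF/(1+0.00725)^t    t·PV
  1         7.50         7.4460         7.4460
  2         7.50         7.3924        14.7848
  3         7.50         7.3392        22.0176
  4         7.50         7.2864        29.1455
  5         7.50         7.2339        36.1697
  6         7.50         7.1819        43.0912
  7         7.50         7.1302        49.9112
  8         7.50         7.0789        56.6308
  9         7.50         7.0279        63.2511
  10    1,007.50       937.2864     9,372.8635
  Σ                  1,002.4031     9,695.3117
Price P = Σ PV = 1,002.4031.
Macaulay duration = Σ(t·PV) / P = 9,695.3117 / 1,002.4031 = 9.67207 half-year periods.
In years: 9.67207 / 2 = 4.83603 years.

4.836 years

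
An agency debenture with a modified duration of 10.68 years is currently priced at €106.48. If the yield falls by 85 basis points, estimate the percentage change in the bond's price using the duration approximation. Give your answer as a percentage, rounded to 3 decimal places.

Duration approximation: ΔP/P ≈ -D_mod · Δy = -10.68 × (-0.0085) = +0.090780.
As a percentage: +9.0780%.

+9.078%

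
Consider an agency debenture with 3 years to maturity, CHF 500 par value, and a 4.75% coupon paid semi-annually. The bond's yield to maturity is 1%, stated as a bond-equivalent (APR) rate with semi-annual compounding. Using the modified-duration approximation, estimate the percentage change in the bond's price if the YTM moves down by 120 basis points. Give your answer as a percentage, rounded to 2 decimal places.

+3.39%

Periodic yield y = 0.005. Modified duration first:
  t   CF        PV=CF/(1+0.005)^t    t·PV
  1       11.875        11.8159        11.8159
  2       11.875        11.7571        23.5143
  3       11.875        11.6986        35.0959
  4       11.875        11.6404        46.5618
  5       11.875        11.5825        57.9126
  6      511.875       496.7839     2,980.7036
  Σ                    555.2786     3,155.6042
P = 555.2786; D_Mac = 5.68292 half-year periods = 2.84146 yrs; D_mod = 2.84146/(1+0.005) = 2.82732 yrs.
ΔP/P ≈ -D_mod · Δy = -2.82732 × (-0.012) = +0.033928 = +3.3928%.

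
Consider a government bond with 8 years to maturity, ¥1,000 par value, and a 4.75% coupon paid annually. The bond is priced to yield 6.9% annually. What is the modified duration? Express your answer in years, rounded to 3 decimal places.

6.307 years

Periodic yield y = 0.069. First find Macaulay duration:
  t   CF        PV=CF/(1+0.069)^t    t·PV
  1        47.50        44.4341        44.4341
  2        47.50        41.5660        83.1320
  3        47.50        38.8831       116.6492
  4        47.50        36.3733       145.4932
  5        47.50        34.0255       170.1277
  6        47.50        31.8293       190.9759
  7        47.50        29.7749       208.4240
  8     1,047.50       614.2319     4,913.8555
  Σ                    871.1181     5,873.0916
P = 871.1181; Macaulay duration = 5,873.0916 / 871.1181 = 6.74202 years.
Modified duration = D_Mac / (1 + y) = 6.74202 / 1.069 = 6.30684 years.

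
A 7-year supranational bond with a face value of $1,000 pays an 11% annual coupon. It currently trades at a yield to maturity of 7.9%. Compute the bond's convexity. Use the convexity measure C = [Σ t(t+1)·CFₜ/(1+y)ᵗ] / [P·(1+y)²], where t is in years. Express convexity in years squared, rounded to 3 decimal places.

33.364

With y = 0.079:
  t   CF        PV=CF/(1+0.079)^t    t·PV        t(t+1)·PV
  1       110.00       101.9462       101.9462         203.8925
  2       110.00        94.4822       188.9643         566.8929
  3       110.00        87.5646       262.6937       1,050.7747
  4       110.00        81.1534       324.6137       1,623.0687
  5       110.00        75.2117       376.0585       2,256.3513
  6       110.00        69.7050       418.2301       2,927.6106
  7     1,110.00       651.8878     4,563.2147      36,505.7179
  Σ                  1,161.9509     6,235.7213      45,134.3085
P = 1,161.9509.
Convexity = Σ t(t+1)·PV / [P·(1+y)²] = 45,134.3085 / (1,161.9509 × 1.164241) = 33.36385.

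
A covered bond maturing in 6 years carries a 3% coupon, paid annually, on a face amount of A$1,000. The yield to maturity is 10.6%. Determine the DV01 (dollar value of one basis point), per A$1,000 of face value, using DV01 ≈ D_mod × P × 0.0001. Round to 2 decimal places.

Periodic yield y = 0.106.
  t   CF        PV=CF/(1+0.106)^t    t·PV
  1        30.00        27.1248        27.1248
  2        30.00        24.5251        49.0502
  3        30.00        22.1746        66.5238
  4        30.00        20.0494        80.1975
  5        30.00        18.1278        90.6391
  6     1,030.00       562.7383     3,376.4297
  Σ                    674.7400     3,689.9651
P = 674.7400; D_Mac = 5.46872 yrs; D_mod = 4.94459 yrs.
DV01 ≈ 4.94459 × 674.7400 × 0.0001 = 0.333632.

A$0.33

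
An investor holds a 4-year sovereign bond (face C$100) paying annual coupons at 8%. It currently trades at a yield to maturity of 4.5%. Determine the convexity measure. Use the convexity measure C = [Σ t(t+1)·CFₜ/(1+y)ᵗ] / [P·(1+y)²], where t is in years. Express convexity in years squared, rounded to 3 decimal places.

With y = 0.045:
  t   CF        PV=CF/(1+0.045)^t    t·PV        t(t+1)·PV
  1         8.00         7.6555         7.6555          15.3110
  2         8.00         7.3258        14.6517          43.9550
  3         8.00         7.0104        21.0311          84.1245
  4       108.00        90.5646       362.2585       1,811.2925
  Σ                    112.5563       405.5968       1,954.6830
P = 112.5563.
Convexity = Σ t(t+1)·PV / [P·(1+y)²] = 1,954.6830 / (112.5563 × 1.092025) = 15.90281.

15.903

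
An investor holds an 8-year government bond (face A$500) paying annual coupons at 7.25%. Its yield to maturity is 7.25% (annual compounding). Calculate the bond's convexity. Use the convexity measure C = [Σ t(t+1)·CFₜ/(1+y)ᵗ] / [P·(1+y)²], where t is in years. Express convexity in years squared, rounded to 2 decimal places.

With y = 0.0725:
  t   CF        PV=CF/(1+0.0725)^t    t·PV        t(t+1)·PV
  1        36.25        33.7995        33.7995          67.5991
  2        36.25        31.5147        63.0294         189.0883
  3        36.25        29.3844        88.1531         352.6122
  4        36.25        27.3980       109.5920         547.9599
  5        36.25        25.5459       127.7296         766.3775
  6        36.25        23.8190       142.9142       1,000.3996
  7        36.25        22.2089       155.4622       1,243.6980
  8       536.25       306.3296     2,450.6364      22,055.7279
  Σ                    500.0000     3,171.3165      26,223.4625
P = 500.0000.
Convexity = Σ t(t+1)·PV / [P·(1+y)²] = 26,223.4625 / (500.0000 × 1.150256) = 45.59586.

45.60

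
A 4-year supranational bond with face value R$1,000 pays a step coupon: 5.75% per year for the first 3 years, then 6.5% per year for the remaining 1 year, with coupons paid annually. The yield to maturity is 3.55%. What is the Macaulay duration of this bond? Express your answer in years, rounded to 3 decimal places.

Periodic yield y = 0.0355. Discount each cash flow and weight by its year:
  t   CF        PV=CF/(1+0.0355)^t    t·PV
  1        57.50        55.5287        55.5287
  2        57.50        53.6250       107.2501
  3        57.50        51.7866       155.3598
  4     1,065.00       926.2947     3,705.1789
  Σ                  1,087.2351     4,023.3176
Price P = Σ PV = 1,087.2351.
Macaulay duration = Σ(t·PV) / P = 4,023.3176 / 1,087.2351 = 3.70050 years.

3.701 years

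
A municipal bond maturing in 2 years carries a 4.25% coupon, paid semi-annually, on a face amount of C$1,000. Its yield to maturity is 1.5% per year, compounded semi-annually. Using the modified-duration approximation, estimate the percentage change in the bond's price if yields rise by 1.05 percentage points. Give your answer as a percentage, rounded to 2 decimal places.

-2.02%

Periodic yield y = 0.0075. Modified duration first:
  t   CF        PV=CF/(1+0.0075)^t    t·PV
  1        21.25        21.0918        21.0918
  2        21.25        20.9348        41.8696
  3        21.25        20.7790        62.3369
  4     1,021.25       991.1784     3,964.7138
  Σ                  1,053.9840     4,090.0121
P = 1,053.9840; D_Mac = 3.88053 half-year periods = 1.94026 yrs; D_mod = 1.94026/(1+0.0075) = 1.92582 yrs.
ΔP/P ≈ -D_mod · Δy = -1.92582 × (+0.0105) = -0.020221 = -2.0221%.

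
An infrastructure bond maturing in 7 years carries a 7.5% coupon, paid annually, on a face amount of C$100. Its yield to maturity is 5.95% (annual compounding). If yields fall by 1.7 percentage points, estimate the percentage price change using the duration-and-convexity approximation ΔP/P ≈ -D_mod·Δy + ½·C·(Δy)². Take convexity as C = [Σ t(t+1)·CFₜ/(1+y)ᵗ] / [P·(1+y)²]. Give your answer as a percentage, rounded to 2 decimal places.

With y = 0.0595:
  t   CF        PV=CF/(1+0.0595)^t    t·PV        t(t+1)·PV
  1         7.50         7.0788         7.0788          14.1576
  2         7.50         6.6813        13.3625          40.0876
  3         7.50         6.3061        18.9182          75.6728
  4         7.50         5.9519        23.8077         119.0385
  5         7.50         5.6177        28.0884         168.5302
  6         7.50         5.3022        31.8132         222.6921
  7       107.50        71.7301       502.1110       4,016.8884
  Σ                    108.6681       625.1798       4,657.0672
P = 108.6681; D_Mac = 5.75311 yrs; D_mod = 5.43003 yrs; C = 38.17759.
Duration effect: -5.43003 × (-0.017) = +0.092310
Convexity effect: 0.5 × 38.17759 × (-0.017)² = +0.0055167
ΔP/P ≈ +0.092310 + 0.0055167 = +0.097827 = +9.7827%.

+9.78%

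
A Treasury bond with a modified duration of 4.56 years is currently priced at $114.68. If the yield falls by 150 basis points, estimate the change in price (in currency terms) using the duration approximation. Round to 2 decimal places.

Duration approximation: ΔP/P ≈ -D_mod · Δy = -4.56 × (-0.015) = +0.068400.
ΔP ≈ 114.68 × (+0.068400) = +7.844112.

+$7.84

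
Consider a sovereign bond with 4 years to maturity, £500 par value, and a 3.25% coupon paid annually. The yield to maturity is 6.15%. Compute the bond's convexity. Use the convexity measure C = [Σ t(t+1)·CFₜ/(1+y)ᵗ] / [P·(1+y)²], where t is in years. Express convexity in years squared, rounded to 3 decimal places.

With y = 0.0615:
  t   CF        PV=CF/(1+0.0615)^t    t·PV        t(t+1)·PV
  1        16.25        15.3085        15.3085          30.6171
  2        16.25        14.4216        28.8432          86.5296
  3        16.25        13.5861        40.7582         163.0327
  4       516.25       406.6119     1,626.4475       8,132.2377
  Σ                    449.9281     1,711.3574       8,412.4170
P = 449.9281.
Convexity = Σ t(t+1)·PV / [P·(1+y)²] = 8,412.4170 / (449.9281 × 1.126782) = 16.59349.

16.593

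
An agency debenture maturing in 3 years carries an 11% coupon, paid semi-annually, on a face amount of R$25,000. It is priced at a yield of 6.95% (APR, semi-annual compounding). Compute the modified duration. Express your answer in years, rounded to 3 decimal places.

2.567 years

Periodic yield y = 0.03475. First find Macaulay duration:
  t   CF        PV=CF/(1+0.03475)^t    t·PV
  1     1,375.00     1,328.8234     1,328.8234
  2     1,375.00     1,284.1975     2,568.3950
  3     1,375.00     1,241.0703     3,723.2110
  4     1,375.00     1,199.3915     4,797.5659
  5     1,375.00     1,159.1123     5,795.5616
  6    26,375.00    21,487.2016   128,923.2094
  Σ                 27,699.7966   147,136.7663
P = 27,699.7966; Macaulay duration = 147,136.7663 / 27,699.7966 = 5.31184 half-year periods = 2.65592 years.
Modified duration = D_Mac / (1 + y) = 2.65592 / 1.03475 = 2.56672 years.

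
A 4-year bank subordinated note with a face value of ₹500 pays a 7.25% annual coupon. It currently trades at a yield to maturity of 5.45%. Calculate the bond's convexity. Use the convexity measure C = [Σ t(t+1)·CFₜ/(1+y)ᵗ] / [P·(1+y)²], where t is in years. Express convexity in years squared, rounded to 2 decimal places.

With y = 0.0545:
  t   CF        PV=CF/(1+0.0545)^t    t·PV        t(t+1)·PV
  1        36.25        34.3765        34.3765          68.7530
  2        36.25        32.5998        65.1996         195.5988
  3        36.25        30.9149        92.7448         370.9792
  4       536.25       433.6916     1,734.7662       8,673.8312
  Σ                    531.5828     1,927.0871       9,309.1620
P = 531.5828.
Convexity = Σ t(t+1)·PV / [P·(1+y)²] = 9,309.1620 / (531.5828 × 1.111970) = 15.74877.

15.75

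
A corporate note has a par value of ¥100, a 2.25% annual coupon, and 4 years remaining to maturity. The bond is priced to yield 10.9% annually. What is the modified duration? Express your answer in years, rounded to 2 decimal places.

3.47 years

Periodic yield y = 0.109. First find Macaulay duration:
  t   CF        PV=CF/(1+0.109)^t    t·PV
  1         2.25         2.0289         2.0289
  2         2.25         1.8294         3.6589
  3         2.25         1.6496         4.9489
  4       102.25        67.5985       270.3940
  Σ                     73.1064       281.0307
P = 73.1064; Macaulay duration = 281.0307 / 73.1064 = 3.84413 years.
Modified duration = D_Mac / (1 + y) = 3.84413 / 1.109 = 3.46630 years.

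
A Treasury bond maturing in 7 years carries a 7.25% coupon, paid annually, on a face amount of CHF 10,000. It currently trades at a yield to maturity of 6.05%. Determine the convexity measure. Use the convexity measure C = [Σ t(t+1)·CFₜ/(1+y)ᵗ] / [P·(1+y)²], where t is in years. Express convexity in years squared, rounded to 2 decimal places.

With y = 0.0605:
  t   CF        PV=CF/(1+0.0605)^t    t·PV        t(t+1)·PV
  1       725.00       683.6398       683.6398       1,367.2796
  2       725.00       644.6391     1,289.2783       3,867.8348
  3       725.00       607.8634     1,823.5902       7,294.3607
  4       725.00       573.1857     2,292.7426      11,463.7132
  5       725.00       540.4862     2,702.4312      16,214.5872
  6       725.00       509.6523     3,057.9137      21,405.3957
  7    10,725.00     7,109.2304    49,764.6130     398,116.9038
  Σ                 10,668.6969    61,614.2087     459,730.0749
P = 10,668.6969.
Convexity = Σ t(t+1)·PV / [P·(1+y)²] = 459,730.0749 / (10,668.6969 × 1.124660) = 38.31512.

38.32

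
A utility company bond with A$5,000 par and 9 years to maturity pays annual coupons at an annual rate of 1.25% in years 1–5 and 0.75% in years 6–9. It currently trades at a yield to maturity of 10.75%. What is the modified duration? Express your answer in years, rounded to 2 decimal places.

7.51 years

Periodic yield y = 0.1075. First find Macaulay duration:
  t   CF        PV=CF/(1+0.1075)^t    t·PV
  1        62.50        56.4334        56.4334
  2        62.50        50.9557       101.9113
  3        62.50        46.0096       138.0289
  4        62.50        41.5437       166.1748
  5        62.50        37.5112       187.5562
  6        37.50        20.3221       121.9327
  7        37.50        18.3495       128.4468
  8        37.50        16.5684       132.5474
  9     5,037.50     2,009.6547    18,086.8924
  Σ                  2,297.3484    19,119.9239
P = 2,297.3484; Macaulay duration = 19,119.9239 / 2,297.3484 = 8.32261 years.
Modified duration = D_Mac / (1 + y) = 8.32261 / 1.1075 = 7.51477 years.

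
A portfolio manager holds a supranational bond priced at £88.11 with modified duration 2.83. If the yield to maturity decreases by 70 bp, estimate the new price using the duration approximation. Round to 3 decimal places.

£89.855

Duration approximation: ΔP/P ≈ -D_mod · Δy = -2.83 × (-0.007) = +0.019810.
New price ≈ 88.11 × (1 + 0.019810) = 89.8554591.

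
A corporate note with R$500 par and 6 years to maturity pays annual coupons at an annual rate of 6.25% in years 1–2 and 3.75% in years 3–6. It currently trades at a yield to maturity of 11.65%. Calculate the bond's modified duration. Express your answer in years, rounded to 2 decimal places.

Periodic yield y = 0.1165. First find Macaulay duration:
  t   CF        PV=CF/(1+0.1165)^t    t·PV
  1        31.25        27.9893        27.9893
  2        31.25        25.0687        50.1375
  3        18.75        13.4718        40.4154
  4        18.75        12.0661        48.2643
  5        18.75        10.8071        54.0353
  6       518.75       267.7970     1,606.7821
  Σ                    357.1999     1,827.6239
P = 357.1999; Macaulay duration = 1,827.6239 / 357.1999 = 5.11653 years.
Modified duration = D_Mac / (1 + y) = 5.11653 / 1.1165 = 4.58265 years.

4.58 years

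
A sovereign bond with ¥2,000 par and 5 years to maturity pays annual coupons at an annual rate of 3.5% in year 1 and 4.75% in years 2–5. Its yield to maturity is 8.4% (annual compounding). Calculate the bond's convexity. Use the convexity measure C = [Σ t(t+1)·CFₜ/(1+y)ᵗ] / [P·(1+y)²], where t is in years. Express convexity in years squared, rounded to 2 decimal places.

22.62

With y = 0.084:
  t   CF        PV=CF/(1+0.084)^t    t·PV        t(t+1)·PV
  1        70.00        64.5756        64.5756         129.1513
  2        95.00        80.8472       161.6944         485.0833
  3        95.00        74.5823       223.7469         894.9876
  4        95.00        68.8029       275.2114       1,376.0572
  5     2,095.00     1,399.7086     6,998.5428      41,991.2566
  Σ                  1,688.5166     7,723.7712      44,876.5359
P = 1,688.5166.
Convexity = Σ t(t+1)·PV / [P·(1+y)²] = 44,876.5359 / (1,688.5166 × 1.175056) = 22.61806.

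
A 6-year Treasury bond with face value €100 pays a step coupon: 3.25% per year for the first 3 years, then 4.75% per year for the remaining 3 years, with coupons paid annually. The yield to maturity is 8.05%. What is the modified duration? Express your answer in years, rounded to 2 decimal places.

5.05 years

Periodic yield y = 0.0805. First find Macaulay duration:
  t   CF        PV=CF/(1+0.0805)^t    t·PV
  1         3.25         3.0079         3.0079
  2         3.25         2.7838         5.5675
  3         3.25         2.5764         7.7291
  4         4.75         3.4849        13.9397
  5         4.75         3.2253        16.1265
  6       104.75        65.8272       394.9632
  Σ                     80.9054       441.3340
P = 80.9054; Macaulay duration = 441.3340 / 80.9054 = 5.45494 years.
Modified duration = D_Mac / (1 + y) = 5.45494 / 1.0805 = 5.04853 years.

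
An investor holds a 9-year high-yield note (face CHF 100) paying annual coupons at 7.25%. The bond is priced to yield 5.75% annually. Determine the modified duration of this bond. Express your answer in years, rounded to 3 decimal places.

Periodic yield y = 0.0575. First find Macaulay duration:
  t   CF        PV=CF/(1+0.0575)^t    t·PV
  1         7.25         6.8558         6.8558
  2         7.25         6.4830        12.9660
  3         7.25         6.1305        18.3915
  4         7.25         5.7972        23.1887
  5         7.25         5.4820        27.4098
  6         7.25         5.1839        31.1033
  7         7.25         4.9020        34.3142
  8         7.25         4.6355        37.0839
  9       107.25        64.8446       583.6015
  Σ                    110.3145       774.9148
P = 110.3145; Macaulay duration = 774.9148 / 110.3145 = 7.02460 years.
Modified duration = D_Mac / (1 + y) = 7.02460 / 1.0575 = 6.64265 years.

6.643 years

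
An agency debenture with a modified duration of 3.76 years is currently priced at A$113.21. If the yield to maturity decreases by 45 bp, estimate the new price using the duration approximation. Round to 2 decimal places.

Duration approximation: ΔP/P ≈ -D_mod · Δy = -3.76 × (-0.0045) = +0.016920.
New price ≈ 113.21 × (1 + 0.016920) = 115.1255132.

A$115.13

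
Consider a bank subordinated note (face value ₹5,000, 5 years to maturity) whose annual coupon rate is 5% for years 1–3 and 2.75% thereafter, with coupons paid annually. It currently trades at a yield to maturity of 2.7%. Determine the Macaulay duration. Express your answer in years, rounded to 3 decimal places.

4.574 years

Periodic yield y = 0.027. Discount each cash flow and weight by its year:
  t   CF        PV=CF/(1+0.027)^t    t·PV
  1       250.00       243.4275       243.4275
  2       250.00       237.0277       474.0554
  3       250.00       230.7962       692.3886
  4       137.50       123.6007       494.4028
  5     5,137.50     4,496.7590    22,483.7952
  Σ                  5,331.6111    24,388.0695
Price P = Σ PV = 5,331.6111.
Macaulay duration = Σ(t·PV) / P = 24,388.0695 / 5,331.6111 = 4.57424 years.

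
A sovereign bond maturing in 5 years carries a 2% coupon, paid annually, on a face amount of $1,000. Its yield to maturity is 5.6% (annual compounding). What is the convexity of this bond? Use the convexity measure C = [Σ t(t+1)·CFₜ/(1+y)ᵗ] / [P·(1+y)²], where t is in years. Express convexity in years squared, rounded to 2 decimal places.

25.39

With y = 0.056:
  t   CF        PV=CF/(1+0.056)^t    t·PV        t(t+1)·PV
  1        20.00        18.9394        18.9394          37.8788
  2        20.00        17.9350        35.8701         107.6102
  3        20.00        16.9839        50.9518         203.8072
  4        20.00        16.0833        64.3331         321.6654
  5     1,020.00       776.7488     3,883.7439      23,302.4635
  Σ                    846.6904     4,053.8382      23,973.4250
P = 846.6904.
Convexity = Σ t(t+1)·PV / [P·(1+y)²] = 23,973.4250 / (846.6904 × 1.115136) = 25.39087.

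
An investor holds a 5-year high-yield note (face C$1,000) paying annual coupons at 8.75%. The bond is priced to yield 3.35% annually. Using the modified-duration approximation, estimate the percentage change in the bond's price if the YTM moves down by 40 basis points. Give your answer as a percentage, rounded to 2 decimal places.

+1.68%

Periodic yield y = 0.0335. Modified duration first:
  t   CF        PV=CF/(1+0.0335)^t    t·PV
  1        87.50        84.6638        84.6638
  2        87.50        81.9195       163.8389
  3        87.50        79.2641       237.7923
  4        87.50        76.6948       306.7793
  5     1,087.50       922.3099     4,611.5494
  Σ                  1,244.8521     5,404.6238
P = 1,244.8521; D_Mac = 4.34158 yrs; D_mod = 4.34158/(1+0.0335) = 4.20085 yrs.
ΔP/P ≈ -D_mod · Δy = -4.20085 × (-0.004) = +0.016803 = +1.6803%.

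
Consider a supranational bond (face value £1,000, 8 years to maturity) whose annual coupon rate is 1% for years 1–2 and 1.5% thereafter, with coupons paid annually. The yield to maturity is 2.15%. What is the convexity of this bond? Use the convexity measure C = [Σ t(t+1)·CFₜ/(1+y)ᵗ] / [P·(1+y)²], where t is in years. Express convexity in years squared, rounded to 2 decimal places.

With y = 0.0215:
  t   CF        PV=CF/(1+0.0215)^t    t·PV        t(t+1)·PV
  1        10.00         9.7895         9.7895          19.5791
  2        10.00         9.5835        19.1670          57.5009
  3        15.00        14.0727        42.2180         168.8719
  4        15.00        13.7765        55.1059         275.5293
  5        15.00        13.4865        67.4325         404.5951
  6        15.00        13.2026        79.2159         554.5112
  7        15.00        12.9248        90.4734         723.7869
  8     1,015.00       856.1682     6,849.3453      61,644.1078
  Σ                    943.0042     7,212.7474      63,848.4821
P = 943.0042.
Convexity = Σ t(t+1)·PV / [P·(1+y)²] = 63,848.4821 / (943.0042 × 1.043462) = 64.88737.

64.89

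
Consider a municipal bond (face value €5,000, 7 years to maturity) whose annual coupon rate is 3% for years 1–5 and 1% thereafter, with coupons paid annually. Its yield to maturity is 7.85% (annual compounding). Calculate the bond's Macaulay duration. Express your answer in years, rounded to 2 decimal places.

6.30 years

Periodic yield y = 0.0785. Discount each cash flow and weight by its year:
  t   CF        PV=CF/(1+0.0785)^t    t·PV
  1       150.00       139.0821       139.0821
  2       150.00       128.9588       257.9176
  3       150.00       119.5724       358.7171
  4       150.00       110.8691       443.4765
  5       150.00       102.7994       513.9969
  6        50.00        31.7723       190.6340
  7     5,050.00     2,975.4341    20,828.0385
  Σ                  3,608.4881    22,731.8627
Price P = Σ PV = 3,608.4881.
Macaulay duration = Σ(t·PV) / P = 22,731.8627 / 3,608.4881 = 6.29955 years.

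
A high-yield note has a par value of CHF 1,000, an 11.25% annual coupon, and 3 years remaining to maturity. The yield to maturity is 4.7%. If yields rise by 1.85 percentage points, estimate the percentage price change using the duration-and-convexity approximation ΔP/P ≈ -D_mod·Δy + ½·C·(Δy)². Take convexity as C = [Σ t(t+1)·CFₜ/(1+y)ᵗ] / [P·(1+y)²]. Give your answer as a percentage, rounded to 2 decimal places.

With y = 0.047:
  t   CF        PV=CF/(1+0.047)^t    t·PV        t(t+1)·PV
  1       112.50       107.4499       107.4499         214.8997
  2       112.50       102.6264       205.2528         615.7585
  3     1,112.50       969.3039     2,907.9118      11,631.6472
  Σ                  1,179.3802     3,220.6145      12,462.3054
P = 1,179.3802; D_Mac = 2.73077 yrs; D_mod = 2.60818 yrs; C = 9.63943.
Duration effect: -2.60818 × (+0.0185) = -0.048251
Convexity effect: 0.5 × 9.63943 × (0.0185)² = +0.0016495
ΔP/P ≈ -0.048251 + 0.0016495 = -0.046602 = -4.6602%.

-4.66%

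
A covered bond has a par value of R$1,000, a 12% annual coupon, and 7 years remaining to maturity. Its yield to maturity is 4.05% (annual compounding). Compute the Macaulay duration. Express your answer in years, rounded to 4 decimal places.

Periodic yield y = 0.0405. Discount each cash flow and weight by its year:
  t   CF        PV=CF/(1+0.0405)^t    t·PV
  1       120.00       115.3292       115.3292
  2       120.00       110.8401       221.6803
  3       120.00       106.5258       319.5775
  4       120.00       102.3795       409.5179
  5       120.00        98.3945       491.9725
  6       120.00        94.5646       567.3878
  7     1,120.00       848.2491     5,937.7440
  Σ                  1,476.2829     8,063.2092
Price P = Σ PV = 1,476.2829.
Macaulay duration = Σ(t·PV) / P = 8,063.2092 / 1,476.2829 = 5.46183 years.

5.4618 years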